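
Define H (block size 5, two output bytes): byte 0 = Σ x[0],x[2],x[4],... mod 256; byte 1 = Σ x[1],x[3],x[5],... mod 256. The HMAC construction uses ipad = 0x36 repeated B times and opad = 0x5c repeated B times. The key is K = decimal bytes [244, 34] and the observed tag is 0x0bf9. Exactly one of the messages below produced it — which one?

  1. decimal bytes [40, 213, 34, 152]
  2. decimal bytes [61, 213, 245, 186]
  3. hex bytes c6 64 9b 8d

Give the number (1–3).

3

Key decimal bytes [244, 34] = f4 22 is 2 bytes ≤ B = 5; zero-pad to 5 bytes: K' = f4 22 00 00 00.
K' ⊕ ipad = c2 14 36 36 36; K' ⊕ opad = a8 7e 5c 5c 5c.
m1: inner = H(c2 14 36 36 36 28 d5 22 98) = 9b 94; tag = H(a8 7e 5c 5c 5c 9b 94) = f475
m2: inner = H(c2 14 36 36 36 3d d5 f5 ba) = bd 7c; tag = H(a8 7e 5c 5c 5c bd 7c) = dc97
m3: inner = H(c2 14 36 36 36 c6 64 9b 8d) = 1f ab; tag = H(a8 7e 5c 5c 5c 1f ab) = 0bf9 ← matches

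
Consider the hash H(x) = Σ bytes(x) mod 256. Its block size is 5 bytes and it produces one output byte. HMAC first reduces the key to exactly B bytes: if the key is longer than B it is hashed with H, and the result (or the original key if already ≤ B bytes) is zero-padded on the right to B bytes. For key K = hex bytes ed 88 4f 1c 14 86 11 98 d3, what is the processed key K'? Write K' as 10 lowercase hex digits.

f600000000

|K| = 9 > B = 5, so first hash the key.
H(K): sum = 237+136+79+28+20+134+17+152+211 = 1014; mod 256 = 246 → f6.
Zero-pad H(K) = f6 to 5 bytes: K' = f6 00 00 00 00.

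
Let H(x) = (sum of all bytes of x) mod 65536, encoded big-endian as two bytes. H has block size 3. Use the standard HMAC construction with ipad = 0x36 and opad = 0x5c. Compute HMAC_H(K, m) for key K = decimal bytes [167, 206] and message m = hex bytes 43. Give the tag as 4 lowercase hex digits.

Key decimal bytes [167, 206] = a7 ce is 2 bytes ≤ B = 3; zero-pad to 3 bytes: K' = a7 ce 00.
K' ⊕ ipad = 91 f8 36.  K' ⊕ opad = fb 92 5c.
Inner input = (K'⊕ipad) ∥ m = 91 f8 36 ∥ 43.
Inner hash: sum = 145+248+54+67 = 514 → 02 02.
Outer input = (K'⊕opad) ∥ inner = fb 92 5c ∥ 02 02.
Outer hash (tag): sum = 251+146+92+2+2 = 493 → 01 ed.

01ed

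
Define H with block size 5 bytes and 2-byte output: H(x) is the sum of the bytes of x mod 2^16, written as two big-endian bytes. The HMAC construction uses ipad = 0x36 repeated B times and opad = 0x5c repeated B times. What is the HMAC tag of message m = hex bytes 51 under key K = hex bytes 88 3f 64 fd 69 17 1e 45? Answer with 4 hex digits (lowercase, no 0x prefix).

0230

Key hex bytes 88 3f 64 fd 69 17 1e 45 is 8 bytes > B = 5, so hash it first: H(key) = 03 0b, then zero-pad to 5 bytes: K' = 03 0b 00 00 00.
K' ⊕ ipad = 35 3d 36 36 36.  K' ⊕ opad = 5f 57 5c 5c 5c.
Inner input = (K'⊕ipad) ∥ m = 35 3d 36 36 36 ∥ 51.
Inner hash: sum = 53+61+54+54+54+81 = 357 → 01 65.
Outer input = (K'⊕opad) ∥ inner = 5f 57 5c 5c 5c ∥ 01 65.
Outer hash (tag): sum = 95+87+92+92+92+1+101 = 560 → 02 30.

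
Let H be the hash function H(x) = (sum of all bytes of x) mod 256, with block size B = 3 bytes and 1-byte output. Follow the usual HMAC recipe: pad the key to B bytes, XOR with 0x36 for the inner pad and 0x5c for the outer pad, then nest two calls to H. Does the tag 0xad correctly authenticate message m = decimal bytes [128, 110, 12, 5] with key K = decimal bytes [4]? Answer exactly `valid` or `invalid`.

Key decimal bytes [4] = 04 is 1 byte ≤ B = 3; zero-pad to 3 bytes: K' = 04 00 00.
K' ⊕ ipad = 32 36 36; K' ⊕ opad = 58 5c 5c.
Inner hash: sum = 50+54+54+128+110+12+5 = 413; mod 256 = 157 → 9d.
Outer hash (recomputed tag): sum = 88+92+92+157 = 429; mod 256 = 173 → ad.
Recomputed tag = ad; claimed = ad → match.

valid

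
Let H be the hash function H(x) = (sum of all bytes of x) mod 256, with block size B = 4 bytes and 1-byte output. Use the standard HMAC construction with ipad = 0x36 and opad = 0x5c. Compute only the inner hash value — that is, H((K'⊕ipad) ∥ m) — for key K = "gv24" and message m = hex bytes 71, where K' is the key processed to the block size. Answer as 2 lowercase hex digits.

08

Key "gv24" = 67 76 32 34 is exactly B = 4 bytes: K' = 67 76 32 34.
K' ⊕ ipad = 51 40 04 02.
Inner input = 51 40 04 02 ∥ 71.
Inner hash: sum = 81+64+4+2+113 = 264; mod 256 = 8 → 08.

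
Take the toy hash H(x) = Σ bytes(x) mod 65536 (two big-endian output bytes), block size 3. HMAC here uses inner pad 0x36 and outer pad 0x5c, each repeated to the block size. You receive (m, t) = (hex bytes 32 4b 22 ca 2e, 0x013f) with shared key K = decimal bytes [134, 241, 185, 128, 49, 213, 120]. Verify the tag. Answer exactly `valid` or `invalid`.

valid

Key decimal bytes [134, 241, 185, 128, 49, 213, 120] = 86 f1 b9 80 31 d5 78 is 7 bytes > B = 3, so hash it first: H(key) = 04 2e, then zero-pad to 3 bytes: K' = 04 2e 00.
K' ⊕ ipad = 32 18 36; K' ⊕ opad = 58 72 5c.
Inner hash: sum = 50+24+54+50+75+34+202+46 = 535 → 02 17.
Outer hash (recomputed tag): sum = 88+114+92+2+23 = 319 → 01 3f.
Recomputed tag = 013f; claimed = 013f → match.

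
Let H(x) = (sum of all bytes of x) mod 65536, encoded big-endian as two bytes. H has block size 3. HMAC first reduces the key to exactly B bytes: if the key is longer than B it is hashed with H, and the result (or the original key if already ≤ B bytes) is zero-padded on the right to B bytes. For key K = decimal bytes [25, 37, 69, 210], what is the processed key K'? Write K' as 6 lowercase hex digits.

|K| = 4 > B = 3, so first hash the key.
H(K): sum = 25+37+69+210 = 341 → 01 55.
Zero-pad H(K) = 01 55 to 3 bytes: K' = 01 55 00.

015500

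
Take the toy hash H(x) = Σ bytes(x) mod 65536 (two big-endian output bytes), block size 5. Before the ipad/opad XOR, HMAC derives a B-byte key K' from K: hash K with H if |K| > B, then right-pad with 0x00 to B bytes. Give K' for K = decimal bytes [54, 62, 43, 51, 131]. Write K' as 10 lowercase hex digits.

Key decimal bytes [54, 62, 43, 51, 131] = 36 3e 2b 33 83 is exactly B = 5 bytes: K' = 36 3e 2b 33 83.

363e2b3383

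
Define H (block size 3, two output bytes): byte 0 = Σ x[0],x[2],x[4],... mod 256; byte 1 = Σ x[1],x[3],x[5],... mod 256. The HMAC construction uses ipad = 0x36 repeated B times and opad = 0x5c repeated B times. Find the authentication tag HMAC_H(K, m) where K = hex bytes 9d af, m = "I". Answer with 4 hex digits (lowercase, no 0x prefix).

ffd4

Key hex bytes 9d af is 2 bytes ≤ B = 3; zero-pad to 3 bytes: K' = 9d af 00.
K' ⊕ ipad = ab 99 36.  K' ⊕ opad = c1 f3 5c.
Inner input = (K'⊕ipad) ∥ m = ab 99 36 ∥ 49.
Inner hash: even-index sum = 225 mod 256 = 225; odd-index sum = 226 mod 256 = 226 → e1 e2.
Outer input = (K'⊕opad) ∥ inner = c1 f3 5c ∥ e1 e2.
Outer hash (tag): even-index sum = 511 mod 256 = 255; odd-index sum = 468 mod 256 = 212 → ff d4.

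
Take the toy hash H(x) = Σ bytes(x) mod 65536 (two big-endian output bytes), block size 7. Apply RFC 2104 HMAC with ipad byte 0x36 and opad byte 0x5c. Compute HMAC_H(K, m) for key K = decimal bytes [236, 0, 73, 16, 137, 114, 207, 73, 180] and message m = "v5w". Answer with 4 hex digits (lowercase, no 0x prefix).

Key decimal bytes [236, 0, 73, 16, 137, 114, 207, 73, 180] = ec 00 49 10 89 72 cf 49 b4 is 9 bytes > B = 7, so hash it first: H(key) = 04 0c, then zero-pad to 7 bytes: K' = 04 0c 00 00 00 00 00.
K' ⊕ ipad = 32 3a 36 36 36 36 36.  K' ⊕ opad = 58 50 5c 5c 5c 5c 5c.
Inner input = (K'⊕ipad) ∥ m = 32 3a 36 36 36 36 36 ∥ 76 35 77.
Inner hash: sum = 50+58+54+54+54+54+54+118+53+119 = 668 → 02 9c.
Outer input = (K'⊕opad) ∥ inner = 58 50 5c 5c 5c 5c 5c ∥ 02 9c.
Outer hash (tag): sum = 88+80+92+92+92+92+92+2+156 = 786 → 03 12.

0312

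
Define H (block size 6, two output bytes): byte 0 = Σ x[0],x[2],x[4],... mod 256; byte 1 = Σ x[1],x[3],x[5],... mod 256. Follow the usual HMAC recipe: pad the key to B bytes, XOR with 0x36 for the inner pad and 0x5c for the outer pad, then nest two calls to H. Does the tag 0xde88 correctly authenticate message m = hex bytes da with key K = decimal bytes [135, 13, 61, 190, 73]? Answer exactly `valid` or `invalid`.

invalid

Key decimal bytes [135, 13, 61, 190, 73] = 87 0d 3d be 49 is 5 bytes ≤ B = 6; zero-pad to 6 bytes: K' = 87 0d 3d be 49 00.
K' ⊕ ipad = b1 3b 0b 88 7f 36; K' ⊕ opad = db 51 61 e2 15 5c.
Inner hash: even-index sum = 533 mod 256 = 21; odd-index sum = 249 mod 256 = 249 → 15 f9.
Outer hash (recomputed tag): even-index sum = 358 mod 256 = 102; odd-index sum = 648 mod 256 = 136 → 66 88.
Recomputed tag = 6688; claimed = de88 → mismatch.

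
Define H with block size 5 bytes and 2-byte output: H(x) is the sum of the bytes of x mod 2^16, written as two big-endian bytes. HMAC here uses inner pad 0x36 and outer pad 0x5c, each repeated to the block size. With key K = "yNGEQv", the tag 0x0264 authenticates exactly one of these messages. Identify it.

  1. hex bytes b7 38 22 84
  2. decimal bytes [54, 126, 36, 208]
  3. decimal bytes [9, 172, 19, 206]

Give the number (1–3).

2

Key "yNGEQv" = 79 4e 47 45 51 76 is 6 bytes > B = 5, so hash it first: H(key) = 02 1a, then zero-pad to 5 bytes: K' = 02 1a 00 00 00.
K' ⊕ ipad = 34 2c 36 36 36; K' ⊕ opad = 5e 46 5c 5c 5c.
m1: inner = H(34 2c 36 36 36 b7 38 22 84) = 02 97; tag = H(5e 46 5c 5c 5c 02 97) = 0251
m2: inner = H(34 2c 36 36 36 36 7e 24 d0) = 02 aa; tag = H(5e 46 5c 5c 5c 02 aa) = 0264 ← matches
m3: inner = H(34 2c 36 36 36 09 ac 13 ce) = 02 98; tag = H(5e 46 5c 5c 5c 02 98) = 0252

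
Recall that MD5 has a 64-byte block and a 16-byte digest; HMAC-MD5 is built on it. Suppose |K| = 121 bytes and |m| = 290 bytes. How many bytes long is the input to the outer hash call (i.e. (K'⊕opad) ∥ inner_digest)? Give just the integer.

80

Key is 121 > 64 bytes, so it is hashed to 16 bytes then zero-padded to 64: |K'| = 64.
Outer input = (K'⊕opad) ∥ H(inner) → 64 + 16 = 80 bytes.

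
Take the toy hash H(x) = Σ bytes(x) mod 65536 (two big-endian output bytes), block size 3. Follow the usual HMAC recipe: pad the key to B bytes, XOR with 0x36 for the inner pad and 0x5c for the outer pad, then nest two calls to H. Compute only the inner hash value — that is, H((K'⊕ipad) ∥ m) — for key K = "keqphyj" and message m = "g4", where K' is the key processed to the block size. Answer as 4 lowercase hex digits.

01cf

Key "keqphyj" = 6b 65 71 70 68 79 6a is 7 bytes > B = 3, so hash it first: H(key) = 02 fc, then zero-pad to 3 bytes: K' = 02 fc 00.
K' ⊕ ipad = 34 ca 36.
Inner input = 34 ca 36 ∥ 67 34.
Inner hash: sum = 52+202+54+103+52 = 463 → 01 cf.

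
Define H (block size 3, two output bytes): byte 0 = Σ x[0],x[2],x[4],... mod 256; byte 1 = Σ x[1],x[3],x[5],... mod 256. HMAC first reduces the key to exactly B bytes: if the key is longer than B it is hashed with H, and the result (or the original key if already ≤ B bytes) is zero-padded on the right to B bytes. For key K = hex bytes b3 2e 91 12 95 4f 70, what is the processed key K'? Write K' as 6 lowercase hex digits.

|K| = 7 > B = 3, so first hash the key.
H(K): even-index sum = 585 mod 256 = 73; odd-index sum = 143 mod 256 = 143 → 49 8f.
Zero-pad H(K) = 49 8f to 3 bytes: K' = 49 8f 00.

498f00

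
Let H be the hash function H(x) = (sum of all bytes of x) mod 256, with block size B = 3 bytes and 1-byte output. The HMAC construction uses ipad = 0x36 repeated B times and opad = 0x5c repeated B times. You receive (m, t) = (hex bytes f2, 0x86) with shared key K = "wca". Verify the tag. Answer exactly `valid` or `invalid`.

Key "wca" = 77 63 61 is exactly B = 3 bytes: K' = 77 63 61.
K' ⊕ ipad = 41 55 57; K' ⊕ opad = 2b 3f 3d.
Inner hash: sum = 65+85+87+242 = 479; mod 256 = 223 → df.
Outer hash (recomputed tag): sum = 43+63+61+223 = 390; mod 256 = 134 → 86.
Recomputed tag = 86; claimed = 86 → match.

valid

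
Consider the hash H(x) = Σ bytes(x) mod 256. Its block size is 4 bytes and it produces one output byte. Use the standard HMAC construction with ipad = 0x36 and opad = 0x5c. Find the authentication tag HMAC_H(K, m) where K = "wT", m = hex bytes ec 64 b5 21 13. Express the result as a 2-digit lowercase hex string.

33

Key "wT" = 77 54 is 2 bytes ≤ B = 4; zero-pad to 4 bytes: K' = 77 54 00 00.
K' ⊕ ipad = 41 62 36 36.  K' ⊕ opad = 2b 08 5c 5c.
Inner input = (K'⊕ipad) ∥ m = 41 62 36 36 ∥ ec 64 b5 21 13.
Inner hash: sum = 65+98+54+54+236+100+181+33+19 = 840; mod 256 = 72 → 48.
Outer input = (K'⊕opad) ∥ inner = 2b 08 5c 5c ∥ 48.
Outer hash (tag): sum = 43+8+92+92+72 = 307; mod 256 = 51 → 33.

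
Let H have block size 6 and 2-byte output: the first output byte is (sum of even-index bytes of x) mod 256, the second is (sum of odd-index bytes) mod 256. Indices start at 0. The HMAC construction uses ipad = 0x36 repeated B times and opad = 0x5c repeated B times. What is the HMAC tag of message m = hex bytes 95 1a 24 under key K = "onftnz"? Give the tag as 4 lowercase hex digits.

Key "onftnz" = 6f 6e 66 74 6e 7a is exactly B = 6 bytes: K' = 6f 6e 66 74 6e 7a.
K' ⊕ ipad = 59 58 50 42 58 4c.  K' ⊕ opad = 33 32 3a 28 32 26.
Inner input = (K'⊕ipad) ∥ m = 59 58 50 42 58 4c ∥ 95 1a 24.
Inner hash: even-index sum = 442 mod 256 = 186; odd-index sum = 256 mod 256 = 0 → ba 00.
Outer input = (K'⊕opad) ∥ inner = 33 32 3a 28 32 26 ∥ ba 00.
Outer hash (tag): even-index sum = 345 mod 256 = 89; odd-index sum = 128 mod 256 = 128 → 59 80.

5980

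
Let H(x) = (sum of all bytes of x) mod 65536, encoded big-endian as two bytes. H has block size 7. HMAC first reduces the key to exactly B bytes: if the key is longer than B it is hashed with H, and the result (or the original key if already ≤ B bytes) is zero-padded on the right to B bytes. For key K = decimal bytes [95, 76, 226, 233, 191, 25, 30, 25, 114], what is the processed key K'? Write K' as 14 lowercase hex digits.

|K| = 9 > B = 7, so first hash the key.
H(K): sum = 95+76+226+233+191+25+30+25+114 = 1015 → 03 f7.
Zero-pad H(K) = 03 f7 to 7 bytes: K' = 03 f7 00 00 00 00 00.

03f70000000000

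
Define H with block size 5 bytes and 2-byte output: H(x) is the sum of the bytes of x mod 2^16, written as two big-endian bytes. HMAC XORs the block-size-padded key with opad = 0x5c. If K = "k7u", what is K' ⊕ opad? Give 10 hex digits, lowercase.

376b295c5c

Key "k7u" = 6b 37 75 is 3 bytes ≤ B = 5; zero-pad to 5 bytes: K' = 6b 37 75 00 00.
XOR each byte with 0x5c: 6b⊕5c=37, 37⊕5c=6b, 75⊕5c=29, 00⊕5c=5c, 00⊕5c=5c.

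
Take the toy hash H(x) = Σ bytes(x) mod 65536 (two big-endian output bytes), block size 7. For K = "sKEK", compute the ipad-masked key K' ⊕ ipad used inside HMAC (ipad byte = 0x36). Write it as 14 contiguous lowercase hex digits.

Key "sKEK" = 73 4b 45 4b is 4 bytes ≤ B = 7; zero-pad to 7 bytes: K' = 73 4b 45 4b 00 00 00.
XOR each byte with 0x36: 73⊕36=45, 4b⊕36=7d, 45⊕36=73, 4b⊕36=7d, 00⊕36=36, 00⊕36=36, 00⊕36=36.

457d737d363636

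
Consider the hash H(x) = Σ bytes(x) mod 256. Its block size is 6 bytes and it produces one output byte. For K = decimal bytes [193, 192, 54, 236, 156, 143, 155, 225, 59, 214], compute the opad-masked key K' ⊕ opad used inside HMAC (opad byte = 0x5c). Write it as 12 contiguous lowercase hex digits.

075c5c5c5c5c

Key decimal bytes [193, 192, 54, 236, 156, 143, 155, 225, 59, 214] = c1 c0 36 ec 9c 8f 9b e1 3b d6 is 10 bytes > B = 6, so hash it first: H(key) = 5b, then zero-pad to 6 bytes: K' = 5b 00 00 00 00 00.
XOR each byte with 0x5c: 5b⊕5c=07, 00⊕5c=5c, 00⊕5c=5c, 00⊕5c=5c, 00⊕5c=5c, 00⊕5c=5c.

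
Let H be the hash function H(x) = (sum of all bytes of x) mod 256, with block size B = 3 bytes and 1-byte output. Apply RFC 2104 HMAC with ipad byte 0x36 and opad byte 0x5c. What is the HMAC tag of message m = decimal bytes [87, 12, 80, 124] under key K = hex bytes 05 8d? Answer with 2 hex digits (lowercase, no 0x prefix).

Key hex bytes 05 8d is 2 bytes ≤ B = 3; zero-pad to 3 bytes: K' = 05 8d 00.
K' ⊕ ipad = 33 bb 36.  K' ⊕ opad = 59 d1 5c.
Inner input = (K'⊕ipad) ∥ m = 33 bb 36 ∥ 57 0c 50 7c.
Inner hash: sum = 51+187+54+87+12+80+124 = 595; mod 256 = 83 → 53.
Outer input = (K'⊕opad) ∥ inner = 59 d1 5c ∥ 53.
Outer hash (tag): sum = 89+209+92+83 = 473; mod 256 = 217 → d9.

d9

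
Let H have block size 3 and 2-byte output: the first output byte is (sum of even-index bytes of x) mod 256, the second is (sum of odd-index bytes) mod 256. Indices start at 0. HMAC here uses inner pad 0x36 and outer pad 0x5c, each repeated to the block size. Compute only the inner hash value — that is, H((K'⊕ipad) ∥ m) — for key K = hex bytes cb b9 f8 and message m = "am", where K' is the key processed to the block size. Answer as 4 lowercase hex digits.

38f0

Key hex bytes cb b9 f8 is exactly B = 3 bytes: K' = cb b9 f8.
K' ⊕ ipad = fd 8f ce.
Inner input = fd 8f ce ∥ 61 6d.
Inner hash: even-index sum = 568 mod 256 = 56; odd-index sum = 240 mod 256 = 240 → 38 f0.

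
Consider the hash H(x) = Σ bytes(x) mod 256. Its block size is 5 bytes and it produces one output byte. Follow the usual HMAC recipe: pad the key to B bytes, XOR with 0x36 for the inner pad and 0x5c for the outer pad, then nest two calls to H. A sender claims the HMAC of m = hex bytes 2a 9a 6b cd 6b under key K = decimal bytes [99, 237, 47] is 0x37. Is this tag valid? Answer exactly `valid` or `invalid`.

Key decimal bytes [99, 237, 47] = 63 ed 2f is 3 bytes ≤ B = 5; zero-pad to 5 bytes: K' = 63 ed 2f 00 00.
K' ⊕ ipad = 55 db 19 36 36; K' ⊕ opad = 3f b1 73 5c 5c.
Inner hash: sum = 85+219+25+54+54+42+154+107+205+107 = 1052; mod 256 = 28 → 1c.
Outer hash (recomputed tag): sum = 63+177+115+92+92+28 = 567; mod 256 = 55 → 37.
Recomputed tag = 37; claimed = 37 → match.

valid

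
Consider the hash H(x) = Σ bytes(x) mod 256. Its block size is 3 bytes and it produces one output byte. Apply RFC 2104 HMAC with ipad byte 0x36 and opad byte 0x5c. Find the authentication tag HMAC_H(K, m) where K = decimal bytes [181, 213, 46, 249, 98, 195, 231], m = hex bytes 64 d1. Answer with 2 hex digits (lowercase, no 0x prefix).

Key decimal bytes [181, 213, 46, 249, 98, 195, 231] = b5 d5 2e f9 62 c3 e7 is 7 bytes > B = 3, so hash it first: H(key) = bd, then zero-pad to 3 bytes: K' = bd 00 00.
K' ⊕ ipad = 8b 36 36.  K' ⊕ opad = e1 5c 5c.
Inner input = (K'⊕ipad) ∥ m = 8b 36 36 ∥ 64 d1.
Inner hash: sum = 139+54+54+100+209 = 556; mod 256 = 44 → 2c.
Outer input = (K'⊕opad) ∥ inner = e1 5c 5c ∥ 2c.
Outer hash (tag): sum = 225+92+92+44 = 453; mod 256 = 197 → c5.

c5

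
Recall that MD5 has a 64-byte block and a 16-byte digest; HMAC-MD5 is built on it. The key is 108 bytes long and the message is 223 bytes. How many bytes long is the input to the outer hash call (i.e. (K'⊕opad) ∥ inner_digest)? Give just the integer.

80

Key is 108 > 64 bytes, so it is hashed to 16 bytes then zero-padded to 64: |K'| = 64.
Outer input = (K'⊕opad) ∥ H(inner) → 64 + 16 = 80 bytes.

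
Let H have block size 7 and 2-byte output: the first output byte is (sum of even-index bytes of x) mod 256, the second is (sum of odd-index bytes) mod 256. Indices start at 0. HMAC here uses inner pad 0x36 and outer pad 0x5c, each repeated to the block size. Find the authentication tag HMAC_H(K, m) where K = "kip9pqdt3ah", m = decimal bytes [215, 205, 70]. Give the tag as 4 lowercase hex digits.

Key "kip9pqdt3ah" = 6b 69 70 39 70 71 64 74 33 61 68 is 11 bytes > B = 7, so hash it first: H(key) = 4a e8, then zero-pad to 7 bytes: K' = 4a e8 00 00 00 00 00.
K' ⊕ ipad = 7c de 36 36 36 36 36.  K' ⊕ opad = 16 b4 5c 5c 5c 5c 5c.
Inner input = (K'⊕ipad) ∥ m = 7c de 36 36 36 36 36 ∥ d7 cd 46.
Inner hash: even-index sum = 491 mod 256 = 235; odd-index sum = 615 mod 256 = 103 → eb 67.
Outer input = (K'⊕opad) ∥ inner = 16 b4 5c 5c 5c 5c 5c ∥ eb 67.
Outer hash (tag): even-index sum = 401 mod 256 = 145; odd-index sum = 599 mod 256 = 87 → 91 57.

9157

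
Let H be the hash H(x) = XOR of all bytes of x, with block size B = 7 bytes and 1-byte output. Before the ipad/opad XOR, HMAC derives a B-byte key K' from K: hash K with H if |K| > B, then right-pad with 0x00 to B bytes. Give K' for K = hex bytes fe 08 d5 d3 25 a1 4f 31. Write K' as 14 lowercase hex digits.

0a000000000000

|K| = 8 > B = 7, so first hash the key.
H(K): XOR fe⊕08⊕d5⊕d3⊕25⊕a1⊕4f⊕31 = 0a.
Zero-pad H(K) = 0a to 7 bytes: K' = 0a 00 00 00 00 00 00.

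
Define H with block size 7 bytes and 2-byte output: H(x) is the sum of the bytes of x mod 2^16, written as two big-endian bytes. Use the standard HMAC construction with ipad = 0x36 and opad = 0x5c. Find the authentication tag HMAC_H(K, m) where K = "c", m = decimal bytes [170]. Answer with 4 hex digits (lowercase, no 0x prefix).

02ac

Key "c" = 63 is 1 byte ≤ B = 7; zero-pad to 7 bytes: K' = 63 00 00 00 00 00 00.
K' ⊕ ipad = 55 36 36 36 36 36 36.  K' ⊕ opad = 3f 5c 5c 5c 5c 5c 5c.
Inner input = (K'⊕ipad) ∥ m = 55 36 36 36 36 36 36 ∥ aa.
Inner hash: sum = 85+54+54+54+54+54+54+170 = 579 → 02 43.
Outer input = (K'⊕opad) ∥ inner = 3f 5c 5c 5c 5c 5c 5c ∥ 02 43.
Outer hash (tag): sum = 63+92+92+92+92+92+92+2+67 = 684 → 02 ac.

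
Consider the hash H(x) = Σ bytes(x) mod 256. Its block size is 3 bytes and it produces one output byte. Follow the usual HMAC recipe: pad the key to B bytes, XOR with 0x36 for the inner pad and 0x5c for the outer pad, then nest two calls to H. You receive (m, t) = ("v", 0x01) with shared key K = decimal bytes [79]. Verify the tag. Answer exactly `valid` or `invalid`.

Key decimal bytes [79] = 4f is 1 byte ≤ B = 3; zero-pad to 3 bytes: K' = 4f 00 00.
K' ⊕ ipad = 79 36 36; K' ⊕ opad = 13 5c 5c.
Inner hash: sum = 121+54+54+118 = 347; mod 256 = 91 → 5b.
Outer hash (recomputed tag): sum = 19+92+92+91 = 294; mod 256 = 38 → 26.
Recomputed tag = 26; claimed = 01 → mismatch.

invalid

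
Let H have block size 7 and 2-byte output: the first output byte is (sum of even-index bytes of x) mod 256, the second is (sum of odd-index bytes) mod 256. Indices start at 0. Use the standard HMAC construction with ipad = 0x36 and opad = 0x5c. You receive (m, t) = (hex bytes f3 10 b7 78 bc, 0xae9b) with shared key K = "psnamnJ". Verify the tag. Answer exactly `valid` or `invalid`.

Key "psnamnJ" = 70 73 6e 61 6d 6e 4a is exactly B = 7 bytes: K' = 70 73 6e 61 6d 6e 4a.
K' ⊕ ipad = 46 45 58 57 5b 58 7c; K' ⊕ opad = 2c 2f 32 3d 31 32 16.
Inner hash: even-index sum = 509 mod 256 = 253; odd-index sum = 858 mod 256 = 90 → fd 5a.
Outer hash (recomputed tag): even-index sum = 255 mod 256 = 255; odd-index sum = 411 mod 256 = 155 → ff 9b.
Recomputed tag = ff9b; claimed = ae9b → mismatch.

invalid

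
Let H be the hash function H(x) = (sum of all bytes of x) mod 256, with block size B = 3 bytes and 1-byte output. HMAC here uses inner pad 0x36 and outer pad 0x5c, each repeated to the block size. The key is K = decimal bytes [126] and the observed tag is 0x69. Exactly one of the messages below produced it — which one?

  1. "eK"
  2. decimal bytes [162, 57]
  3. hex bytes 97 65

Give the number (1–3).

Key decimal bytes [126] = 7e is 1 byte ≤ B = 3; zero-pad to 3 bytes: K' = 7e 00 00.
K' ⊕ ipad = 48 36 36; K' ⊕ opad = 22 5c 5c.
m1: inner = H(48 36 36 65 4b) = 64; tag = H(22 5c 5c 64) = 3e
m2: inner = H(48 36 36 a2 39) = 8f; tag = H(22 5c 5c 8f) = 69 ← matches
m3: inner = H(48 36 36 97 65) = b0; tag = H(22 5c 5c b0) = 8a

2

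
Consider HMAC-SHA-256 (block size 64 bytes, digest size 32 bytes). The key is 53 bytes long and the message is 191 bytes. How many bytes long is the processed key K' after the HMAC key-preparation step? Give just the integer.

64

Key is 53 ≤ 64 bytes, zero-padded: |K'| = 64.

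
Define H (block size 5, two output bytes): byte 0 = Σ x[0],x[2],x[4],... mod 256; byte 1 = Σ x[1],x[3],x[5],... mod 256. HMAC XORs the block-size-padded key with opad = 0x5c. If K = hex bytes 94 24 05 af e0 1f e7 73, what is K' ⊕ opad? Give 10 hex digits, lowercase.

Key hex bytes 94 24 05 af e0 1f e7 73 is 8 bytes > B = 5, so hash it first: H(key) = 60 65, then zero-pad to 5 bytes: K' = 60 65 00 00 00.
XOR each byte with 0x5c: 60⊕5c=3c, 65⊕5c=39, 00⊕5c=5c, 00⊕5c=5c, 00⊕5c=5c.

3c395c5c5c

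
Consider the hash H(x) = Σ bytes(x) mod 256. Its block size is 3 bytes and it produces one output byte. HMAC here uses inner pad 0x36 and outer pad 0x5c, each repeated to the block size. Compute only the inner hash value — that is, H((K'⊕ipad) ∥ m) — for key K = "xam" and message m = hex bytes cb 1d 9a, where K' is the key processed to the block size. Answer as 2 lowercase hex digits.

Key "xam" = 78 61 6d is exactly B = 3 bytes: K' = 78 61 6d.
K' ⊕ ipad = 4e 57 5b.
Inner input = 4e 57 5b ∥ cb 1d 9a.
Inner hash: sum = 78+87+91+203+29+154 = 642; mod 256 = 130 → 82.

82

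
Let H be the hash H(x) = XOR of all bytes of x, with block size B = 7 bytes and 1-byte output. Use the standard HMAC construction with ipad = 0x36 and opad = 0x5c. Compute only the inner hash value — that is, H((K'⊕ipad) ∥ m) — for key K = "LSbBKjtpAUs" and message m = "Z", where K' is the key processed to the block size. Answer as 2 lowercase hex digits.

Key "LSbBKjtpAUs" = 4c 53 62 42 4b 6a 74 70 41 55 73 is 11 bytes > B = 7, so hash it first: H(key) = 7d, then zero-pad to 7 bytes: K' = 7d 00 00 00 00 00 00.
K' ⊕ ipad = 4b 36 36 36 36 36 36.
Inner input = 4b 36 36 36 36 36 36 ∥ 5a.
Inner hash: XOR 4b⊕36⊕36⊕36⊕36⊕36⊕36⊕5a = 11.

11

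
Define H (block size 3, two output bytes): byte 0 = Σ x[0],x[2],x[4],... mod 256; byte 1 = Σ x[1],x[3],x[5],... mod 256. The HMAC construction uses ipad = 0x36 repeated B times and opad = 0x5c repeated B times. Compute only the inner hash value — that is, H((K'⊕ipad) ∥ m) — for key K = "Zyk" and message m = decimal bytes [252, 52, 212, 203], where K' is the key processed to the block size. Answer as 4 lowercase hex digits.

c81f

Key "Zyk" = 5a 79 6b is exactly B = 3 bytes: K' = 5a 79 6b.
K' ⊕ ipad = 6c 4f 5d.
Inner input = 6c 4f 5d ∥ fc 34 d4 cb.
Inner hash: even-index sum = 456 mod 256 = 200; odd-index sum = 543 mod 256 = 31 → c8 1f.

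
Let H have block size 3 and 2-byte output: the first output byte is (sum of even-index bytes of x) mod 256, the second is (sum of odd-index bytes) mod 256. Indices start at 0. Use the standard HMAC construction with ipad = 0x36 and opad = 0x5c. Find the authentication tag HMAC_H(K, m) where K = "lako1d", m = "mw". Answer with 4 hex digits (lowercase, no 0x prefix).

1f53

Key "lako1d" = 6c 61 6b 6f 31 64 is 6 bytes > B = 3, so hash it first: H(key) = 08 34, then zero-pad to 3 bytes: K' = 08 34 00.
K' ⊕ ipad = 3e 02 36.  K' ⊕ opad = 54 68 5c.
Inner input = (K'⊕ipad) ∥ m = 3e 02 36 ∥ 6d 77.
Inner hash: even-index sum = 235 mod 256 = 235; odd-index sum = 111 mod 256 = 111 → eb 6f.
Outer input = (K'⊕opad) ∥ inner = 54 68 5c ∥ eb 6f.
Outer hash (tag): even-index sum = 287 mod 256 = 31; odd-index sum = 339 mod 256 = 83 → 1f 53.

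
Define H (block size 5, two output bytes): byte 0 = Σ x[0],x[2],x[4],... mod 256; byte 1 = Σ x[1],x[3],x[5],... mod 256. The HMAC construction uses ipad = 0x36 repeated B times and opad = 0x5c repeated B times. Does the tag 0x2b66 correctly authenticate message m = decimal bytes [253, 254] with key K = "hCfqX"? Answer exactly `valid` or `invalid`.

Key "hCfqX" = 68 43 66 71 58 is exactly B = 5 bytes: K' = 68 43 66 71 58.
K' ⊕ ipad = 5e 75 50 47 6e; K' ⊕ opad = 34 1f 3a 2d 04.
Inner hash: even-index sum = 538 mod 256 = 26; odd-index sum = 441 mod 256 = 185 → 1a b9.
Outer hash (recomputed tag): even-index sum = 299 mod 256 = 43; odd-index sum = 102 mod 256 = 102 → 2b 66.
Recomputed tag = 2b66; claimed = 2b66 → match.

valid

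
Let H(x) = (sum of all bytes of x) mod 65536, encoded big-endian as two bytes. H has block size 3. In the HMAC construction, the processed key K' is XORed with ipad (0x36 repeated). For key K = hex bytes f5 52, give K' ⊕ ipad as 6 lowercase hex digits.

c36436

Key hex bytes f5 52 is 2 bytes ≤ B = 3; zero-pad to 3 bytes: K' = f5 52 00.
XOR each byte with 0x36: f5⊕36=c3, 52⊕36=64, 00⊕36=36.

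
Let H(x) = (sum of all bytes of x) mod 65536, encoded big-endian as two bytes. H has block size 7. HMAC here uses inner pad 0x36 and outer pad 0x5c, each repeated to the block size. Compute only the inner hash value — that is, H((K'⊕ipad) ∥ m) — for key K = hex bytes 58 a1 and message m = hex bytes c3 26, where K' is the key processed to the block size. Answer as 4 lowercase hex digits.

Key hex bytes 58 a1 is 2 bytes ≤ B = 7; zero-pad to 7 bytes: K' = 58 a1 00 00 00 00 00.
K' ⊕ ipad = 6e 97 36 36 36 36 36.
Inner input = 6e 97 36 36 36 36 36 ∥ c3 26.
Inner hash: sum = 110+151+54+54+54+54+54+195+38 = 764 → 02 fc.

02fc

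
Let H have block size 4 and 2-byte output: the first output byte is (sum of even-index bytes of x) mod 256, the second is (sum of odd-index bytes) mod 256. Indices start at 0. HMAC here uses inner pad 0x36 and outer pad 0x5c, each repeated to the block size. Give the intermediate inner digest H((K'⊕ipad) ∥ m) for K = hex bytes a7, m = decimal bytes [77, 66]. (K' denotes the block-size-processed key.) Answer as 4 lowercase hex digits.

14ae

Key hex bytes a7 is 1 byte ≤ B = 4; zero-pad to 4 bytes: K' = a7 00 00 00.
K' ⊕ ipad = 91 36 36 36.
Inner input = 91 36 36 36 ∥ 4d 42.
Inner hash: even-index sum = 276 mod 256 = 20; odd-index sum = 174 mod 256 = 174 → 14 ae.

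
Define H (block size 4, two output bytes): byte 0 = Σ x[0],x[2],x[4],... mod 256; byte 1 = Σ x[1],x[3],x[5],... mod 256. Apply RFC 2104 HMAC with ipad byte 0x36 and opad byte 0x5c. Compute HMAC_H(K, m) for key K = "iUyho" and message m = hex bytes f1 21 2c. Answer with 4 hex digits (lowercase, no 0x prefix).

Key "iUyho" = 69 55 79 68 6f is 5 bytes > B = 4, so hash it first: H(key) = 51 bd, then zero-pad to 4 bytes: K' = 51 bd 00 00.
K' ⊕ ipad = 67 8b 36 36.  K' ⊕ opad = 0d e1 5c 5c.
Inner input = (K'⊕ipad) ∥ m = 67 8b 36 36 ∥ f1 21 2c.
Inner hash: even-index sum = 442 mod 256 = 186; odd-index sum = 226 mod 256 = 226 → ba e2.
Outer input = (K'⊕opad) ∥ inner = 0d e1 5c 5c ∥ ba e2.
Outer hash (tag): even-index sum = 291 mod 256 = 35; odd-index sum = 543 mod 256 = 31 → 23 1f.

231f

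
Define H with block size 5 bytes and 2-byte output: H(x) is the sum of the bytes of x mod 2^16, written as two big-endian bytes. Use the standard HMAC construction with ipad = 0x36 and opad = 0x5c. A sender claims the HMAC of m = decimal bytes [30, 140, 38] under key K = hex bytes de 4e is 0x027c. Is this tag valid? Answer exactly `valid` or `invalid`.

Key hex bytes de 4e is 2 bytes ≤ B = 5; zero-pad to 5 bytes: K' = de 4e 00 00 00.
K' ⊕ ipad = e8 78 36 36 36; K' ⊕ opad = 82 12 5c 5c 5c.
Inner hash: sum = 232+120+54+54+54+30+140+38 = 722 → 02 d2.
Outer hash (recomputed tag): sum = 130+18+92+92+92+2+210 = 636 → 02 7c.
Recomputed tag = 027c; claimed = 027c → match.

valid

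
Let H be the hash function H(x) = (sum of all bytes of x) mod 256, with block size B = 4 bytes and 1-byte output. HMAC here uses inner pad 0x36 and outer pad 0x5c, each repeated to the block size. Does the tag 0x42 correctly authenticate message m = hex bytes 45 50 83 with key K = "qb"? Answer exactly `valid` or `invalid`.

Key "qb" = 71 62 is 2 bytes ≤ B = 4; zero-pad to 4 bytes: K' = 71 62 00 00.
K' ⊕ ipad = 47 54 36 36; K' ⊕ opad = 2d 3e 5c 5c.
Inner hash: sum = 71+84+54+54+69+80+131 = 543; mod 256 = 31 → 1f.
Outer hash (recomputed tag): sum = 45+62+92+92+31 = 322; mod 256 = 66 → 42.
Recomputed tag = 42; claimed = 42 → match.

valid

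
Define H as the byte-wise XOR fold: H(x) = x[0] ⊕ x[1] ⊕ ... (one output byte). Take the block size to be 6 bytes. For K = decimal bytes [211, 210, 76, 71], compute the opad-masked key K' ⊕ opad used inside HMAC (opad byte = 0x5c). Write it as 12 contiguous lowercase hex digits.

8f8e101b5c5c

Key decimal bytes [211, 210, 76, 71] = d3 d2 4c 47 is 4 bytes ≤ B = 6; zero-pad to 6 bytes: K' = d3 d2 4c 47 00 00.
XOR each byte with 0x5c: d3⊕5c=8f, d2⊕5c=8e, 4c⊕5c=10, 47⊕5c=1b, 00⊕5c=5c, 00⊕5c=5c.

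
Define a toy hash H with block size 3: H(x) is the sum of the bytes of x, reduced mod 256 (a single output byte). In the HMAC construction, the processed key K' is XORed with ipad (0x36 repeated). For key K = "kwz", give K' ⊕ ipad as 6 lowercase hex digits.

Key "kwz" = 6b 77 7a is exactly B = 3 bytes: K' = 6b 77 7a.
XOR each byte with 0x36: 6b⊕36=5d, 77⊕36=41, 7a⊕36=4c.

5d414c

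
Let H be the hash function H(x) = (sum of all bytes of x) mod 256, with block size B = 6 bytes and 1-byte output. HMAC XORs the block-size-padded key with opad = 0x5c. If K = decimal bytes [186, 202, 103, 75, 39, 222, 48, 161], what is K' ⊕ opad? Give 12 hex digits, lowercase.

Key decimal bytes [186, 202, 103, 75, 39, 222, 48, 161] = ba ca 67 4b 27 de 30 a1 is 8 bytes > B = 6, so hash it first: H(key) = 0c, then zero-pad to 6 bytes: K' = 0c 00 00 00 00 00.
XOR each byte with 0x5c: 0c⊕5c=50, 00⊕5c=5c, 00⊕5c=5c, 00⊕5c=5c, 00⊕5c=5c, 00⊕5c=5c.

505c5c5c5c5c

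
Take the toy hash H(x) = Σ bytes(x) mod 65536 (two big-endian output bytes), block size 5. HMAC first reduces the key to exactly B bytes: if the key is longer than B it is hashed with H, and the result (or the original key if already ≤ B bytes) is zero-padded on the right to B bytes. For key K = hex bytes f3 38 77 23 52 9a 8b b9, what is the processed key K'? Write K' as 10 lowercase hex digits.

03f5000000

|K| = 8 > B = 5, so first hash the key.
H(K): sum = 243+56+119+35+82+154+139+185 = 1013 → 03 f5.
Zero-pad H(K) = 03 f5 to 5 bytes: K' = 03 f5 00 00 00.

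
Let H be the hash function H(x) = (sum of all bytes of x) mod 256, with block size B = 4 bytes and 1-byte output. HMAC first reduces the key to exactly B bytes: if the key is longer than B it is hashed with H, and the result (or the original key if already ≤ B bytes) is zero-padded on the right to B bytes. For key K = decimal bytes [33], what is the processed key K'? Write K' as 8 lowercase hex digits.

21000000

Key decimal bytes [33] = 21 is 1 byte ≤ B = 4; zero-pad to 4 bytes: K' = 21 00 00 00.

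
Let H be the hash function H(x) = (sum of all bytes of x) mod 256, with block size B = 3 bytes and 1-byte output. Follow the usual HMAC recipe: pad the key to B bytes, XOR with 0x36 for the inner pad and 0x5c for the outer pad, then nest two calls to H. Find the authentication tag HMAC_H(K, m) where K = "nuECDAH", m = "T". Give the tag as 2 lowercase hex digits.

ea

Key "nuECDAH" = 6e 75 45 43 44 41 48 is 7 bytes > B = 3, so hash it first: H(key) = 38, then zero-pad to 3 bytes: K' = 38 00 00.
K' ⊕ ipad = 0e 36 36.  K' ⊕ opad = 64 5c 5c.
Inner input = (K'⊕ipad) ∥ m = 0e 36 36 ∥ 54.
Inner hash: sum = 14+54+54+84 = 206 → ce.
Outer input = (K'⊕opad) ∥ inner = 64 5c 5c ∥ ce.
Outer hash (tag): sum = 100+92+92+206 = 490; mod 256 = 234 → ea.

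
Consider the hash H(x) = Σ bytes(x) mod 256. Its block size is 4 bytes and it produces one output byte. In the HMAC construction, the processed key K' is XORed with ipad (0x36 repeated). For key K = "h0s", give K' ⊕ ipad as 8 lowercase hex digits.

Key "h0s" = 68 30 73 is 3 bytes ≤ B = 4; zero-pad to 4 bytes: K' = 68 30 73 00.
XOR each byte with 0x36: 68⊕36=5e, 30⊕36=06, 73⊕36=45, 00⊕36=36.

5e064536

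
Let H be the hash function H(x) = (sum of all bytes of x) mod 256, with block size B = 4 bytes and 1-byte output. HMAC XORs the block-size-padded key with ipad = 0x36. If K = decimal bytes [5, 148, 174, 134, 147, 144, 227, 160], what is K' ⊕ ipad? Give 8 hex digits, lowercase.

Key decimal bytes [5, 148, 174, 134, 147, 144, 227, 160] = 05 94 ae 86 93 90 e3 a0 is 8 bytes > B = 4, so hash it first: H(key) = 73, then zero-pad to 4 bytes: K' = 73 00 00 00.
XOR each byte with 0x36: 73⊕36=45, 00⊕36=36, 00⊕36=36, 00⊕36=36.

45363636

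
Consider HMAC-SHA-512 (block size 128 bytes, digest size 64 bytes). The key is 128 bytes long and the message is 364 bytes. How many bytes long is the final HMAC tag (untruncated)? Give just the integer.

The tag is one SHA-512 digest: 64 bytes.

64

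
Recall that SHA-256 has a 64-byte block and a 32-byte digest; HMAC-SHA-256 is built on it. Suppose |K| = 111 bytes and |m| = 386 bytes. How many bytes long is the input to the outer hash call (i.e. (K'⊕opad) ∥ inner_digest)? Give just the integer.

96

Key is 111 > 64 bytes, so it is hashed to 32 bytes then zero-padded to 64: |K'| = 64.
Outer input = (K'⊕opad) ∥ H(inner) → 64 + 32 = 96 bytes.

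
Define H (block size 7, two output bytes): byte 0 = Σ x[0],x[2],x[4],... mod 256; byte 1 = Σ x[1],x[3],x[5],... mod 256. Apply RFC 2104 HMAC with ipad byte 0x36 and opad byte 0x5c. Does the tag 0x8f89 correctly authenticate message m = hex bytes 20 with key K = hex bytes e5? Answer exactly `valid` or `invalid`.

valid

Key hex bytes e5 is 1 byte ≤ B = 7; zero-pad to 7 bytes: K' = e5 00 00 00 00 00 00.
K' ⊕ ipad = d3 36 36 36 36 36 36; K' ⊕ opad = b9 5c 5c 5c 5c 5c 5c.
Inner hash: even-index sum = 373 mod 256 = 117; odd-index sum = 194 mod 256 = 194 → 75 c2.
Outer hash (recomputed tag): even-index sum = 655 mod 256 = 143; odd-index sum = 393 mod 256 = 137 → 8f 89.
Recomputed tag = 8f89; claimed = 8f89 → match.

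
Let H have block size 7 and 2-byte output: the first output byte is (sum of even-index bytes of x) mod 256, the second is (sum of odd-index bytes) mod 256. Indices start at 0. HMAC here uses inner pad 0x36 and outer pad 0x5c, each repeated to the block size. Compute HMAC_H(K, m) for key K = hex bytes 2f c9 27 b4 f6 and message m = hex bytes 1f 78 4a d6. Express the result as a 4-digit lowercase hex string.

1447

Key hex bytes 2f c9 27 b4 f6 is 5 bytes ≤ B = 7; zero-pad to 7 bytes: K' = 2f c9 27 b4 f6 00 00.
K' ⊕ ipad = 19 ff 11 82 c0 36 36.  K' ⊕ opad = 73 95 7b e8 aa 5c 5c.
Inner input = (K'⊕ipad) ∥ m = 19 ff 11 82 c0 36 36 ∥ 1f 78 4a d6.
Inner hash: even-index sum = 622 mod 256 = 110; odd-index sum = 544 mod 256 = 32 → 6e 20.
Outer input = (K'⊕opad) ∥ inner = 73 95 7b e8 aa 5c 5c ∥ 6e 20.
Outer hash (tag): even-index sum = 532 mod 256 = 20; odd-index sum = 583 mod 256 = 71 → 14 47.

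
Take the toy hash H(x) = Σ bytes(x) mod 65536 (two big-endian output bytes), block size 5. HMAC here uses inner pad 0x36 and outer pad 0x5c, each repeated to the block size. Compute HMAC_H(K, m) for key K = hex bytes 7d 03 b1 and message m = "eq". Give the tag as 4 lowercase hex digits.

Key hex bytes 7d 03 b1 is 3 bytes ≤ B = 5; zero-pad to 5 bytes: K' = 7d 03 b1 00 00.
K' ⊕ ipad = 4b 35 87 36 36.  K' ⊕ opad = 21 5f ed 5c 5c.
Inner input = (K'⊕ipad) ∥ m = 4b 35 87 36 36 ∥ 65 71.
Inner hash: sum = 75+53+135+54+54+101+113 = 585 → 02 49.
Outer input = (K'⊕opad) ∥ inner = 21 5f ed 5c 5c ∥ 02 49.
Outer hash (tag): sum = 33+95+237+92+92+2+73 = 624 → 02 70.

0270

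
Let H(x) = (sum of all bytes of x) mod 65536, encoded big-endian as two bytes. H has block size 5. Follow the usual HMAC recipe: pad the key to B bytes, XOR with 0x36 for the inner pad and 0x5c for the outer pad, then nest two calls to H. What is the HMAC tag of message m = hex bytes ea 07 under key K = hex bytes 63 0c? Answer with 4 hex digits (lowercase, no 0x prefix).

01c7

Key hex bytes 63 0c is 2 bytes ≤ B = 5; zero-pad to 5 bytes: K' = 63 0c 00 00 00.
K' ⊕ ipad = 55 3a 36 36 36.  K' ⊕ opad = 3f 50 5c 5c 5c.
Inner input = (K'⊕ipad) ∥ m = 55 3a 36 36 36 ∥ ea 07.
Inner hash: sum = 85+58+54+54+54+234+7 = 546 → 02 22.
Outer input = (K'⊕opad) ∥ inner = 3f 50 5c 5c 5c ∥ 02 22.
Outer hash (tag): sum = 63+80+92+92+92+2+34 = 455 → 01 c7.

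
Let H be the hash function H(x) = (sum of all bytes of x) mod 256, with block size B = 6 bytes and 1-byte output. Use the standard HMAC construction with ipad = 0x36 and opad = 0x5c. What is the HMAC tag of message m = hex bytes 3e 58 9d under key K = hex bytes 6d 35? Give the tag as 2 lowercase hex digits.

Key hex bytes 6d 35 is 2 bytes ≤ B = 6; zero-pad to 6 bytes: K' = 6d 35 00 00 00 00.
K' ⊕ ipad = 5b 03 36 36 36 36.  K' ⊕ opad = 31 69 5c 5c 5c 5c.
Inner input = (K'⊕ipad) ∥ m = 5b 03 36 36 36 36 ∥ 3e 58 9d.
Inner hash: sum = 91+3+54+54+54+54+62+88+157 = 617; mod 256 = 105 → 69.
Outer input = (K'⊕opad) ∥ inner = 31 69 5c 5c 5c 5c ∥ 69.
Outer hash (tag): sum = 49+105+92+92+92+92+105 = 627; mod 256 = 115 → 73.

73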